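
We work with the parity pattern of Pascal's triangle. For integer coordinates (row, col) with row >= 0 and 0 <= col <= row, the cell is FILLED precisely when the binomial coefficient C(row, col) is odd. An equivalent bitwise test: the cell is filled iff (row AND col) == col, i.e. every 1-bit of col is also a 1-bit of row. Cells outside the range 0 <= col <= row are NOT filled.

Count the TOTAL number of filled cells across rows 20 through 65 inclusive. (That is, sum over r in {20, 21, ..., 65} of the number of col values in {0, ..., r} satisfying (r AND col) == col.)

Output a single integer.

r20=10100 pc2: +4 =4
r21=10101 pc3: +8 =12
r22=10110 pc3: +8 =20
r23=10111 pc4: +16 =36
r24=11000 pc2: +4 =40
r25=11001 pc3: +8 =48
r26=11010 pc3: +8 =56
r27=11011 pc4: +16 =72
r28=11100 pc3: +8 =80
r29=11101 pc4: +16 =96
r30=11110 pc4: +16 =112
r31=11111 pc5: +32 =144
r32=100000 pc1: +2 =146
r33=100001 pc2: +4 =150
r34=100010 pc2: +4 =154
r35=100011 pc3: +8 =162
r36=100100 pc2: +4 =166
r37=100101 pc3: +8 =174
r38=100110 pc3: +8 =182
r39=100111 pc4: +16 =198
r40=101000 pc2: +4 =202
r41=101001 pc3: +8 =210
r42=101010 pc3: +8 =218
r43=101011 pc4: +16 =234
r44=101100 pc3: +8 =242
r45=101101 pc4: +16 =258
r46=101110 pc4: +16 =274
r47=101111 pc5: +32 =306
r48=110000 pc2: +4 =310
r49=110001 pc3: +8 =318
r50=110010 pc3: +8 =326
r51=110011 pc4: +16 =342
r52=110100 pc3: +8 =350
r53=110101 pc4: +16 =366
r54=110110 pc4: +16 =382
r55=110111 pc5: +32 =414
r56=111000 pc3: +8 =422
r57=111001 pc4: +16 =438
r58=111010 pc4: +16 =454
r59=111011 pc5: +32 =486
r60=111100 pc4: +16 =502
r61=111101 pc5: +32 =534
r62=111110 pc5: +32 =566
r63=111111 pc6: +64 =630
r64=1000000 pc1: +2 =632
r65=1000001 pc2: +4 =636

Answer: 636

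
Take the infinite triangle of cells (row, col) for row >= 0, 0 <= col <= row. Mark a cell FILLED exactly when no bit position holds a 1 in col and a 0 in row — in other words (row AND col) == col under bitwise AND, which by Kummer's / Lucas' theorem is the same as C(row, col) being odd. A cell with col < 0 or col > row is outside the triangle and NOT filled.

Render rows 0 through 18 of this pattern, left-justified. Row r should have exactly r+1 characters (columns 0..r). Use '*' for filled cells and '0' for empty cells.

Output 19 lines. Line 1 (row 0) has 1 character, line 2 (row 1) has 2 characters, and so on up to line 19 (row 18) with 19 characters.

r0=0: *
r1=1: **
r2=10: *0*
r3=11: ****
r4=100: *000*
r5=101: **00**
r6=110: *0*0*0*
r7=111: ********
r8=1000: *0000000*
r9=1001: **000000**
r10=1010: *0*00000*0*
r11=1011: ****0000****
r12=1100: *000*000*000*
r13=1101: **00**00**00**
r14=1110: *0*0*0*0*0*0*0*
r15=1111: ****************
r16=10000: *000000000000000*
r17=10001: **00000000000000**
r18=10010: *0*0000000000000*0*

Answer: *
**
*0*
****
*000*
**00**
*0*0*0*
********
*0000000*
**000000**
*0*00000*0*
****0000****
*000*000*000*
**00**00**00**
*0*0*0*0*0*0*0*
****************
*000000000000000*
**00000000000000**
*0*0000000000000*0*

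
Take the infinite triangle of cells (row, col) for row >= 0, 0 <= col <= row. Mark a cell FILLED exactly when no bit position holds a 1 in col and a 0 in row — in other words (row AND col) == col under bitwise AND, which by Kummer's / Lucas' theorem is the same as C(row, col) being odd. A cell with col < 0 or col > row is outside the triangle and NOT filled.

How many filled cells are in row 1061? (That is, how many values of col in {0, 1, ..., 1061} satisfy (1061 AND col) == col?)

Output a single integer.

1061 in binary = 10000100101
popcount(1061) = number of 1-bits in 10000100101 = 4
A col c satisfies (1061 AND c) == c iff every set bit of c is also set in 1061; each of the 4 set bits of 1061 can independently be on or off in c.
count = 2^4 = 16

Answer: 16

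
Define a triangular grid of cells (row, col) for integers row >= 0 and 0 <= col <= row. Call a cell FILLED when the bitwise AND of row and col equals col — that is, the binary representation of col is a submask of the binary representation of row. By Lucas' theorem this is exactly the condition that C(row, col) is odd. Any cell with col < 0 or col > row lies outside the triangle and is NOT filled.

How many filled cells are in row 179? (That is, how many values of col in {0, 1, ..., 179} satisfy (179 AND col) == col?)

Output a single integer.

179 in binary = 10110011
popcount(179) = number of 1-bits in 10110011 = 5
A col c satisfies (179 AND c) == c iff every set bit of c is also set in 179; each of the 5 set bits of 179 can independently be on or off in c.
count = 2^5 = 32

Answer: 32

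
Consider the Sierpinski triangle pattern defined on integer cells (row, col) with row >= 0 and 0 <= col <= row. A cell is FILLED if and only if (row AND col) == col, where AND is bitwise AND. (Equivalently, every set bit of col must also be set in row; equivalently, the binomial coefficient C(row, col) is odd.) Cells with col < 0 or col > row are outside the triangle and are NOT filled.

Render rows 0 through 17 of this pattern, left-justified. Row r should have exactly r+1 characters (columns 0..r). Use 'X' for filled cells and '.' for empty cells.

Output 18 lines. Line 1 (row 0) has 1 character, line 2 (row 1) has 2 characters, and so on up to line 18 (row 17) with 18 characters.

r0=0: X
r1=1: XX
r2=10: X.X
r3=11: XXXX
r4=100: X...X
r5=101: XX..XX
r6=110: X.X.X.X
r7=111: XXXXXXXX
r8=1000: X.......X
r9=1001: XX......XX
r10=1010: X.X.....X.X
r11=1011: XXXX....XXXX
r12=1100: X...X...X...X
r13=1101: XX..XX..XX..XX
r14=1110: X.X.X.X.X.X.X.X
r15=1111: XXXXXXXXXXXXXXXX
r16=10000: X...............X
r17=10001: XX..............XX

Answer: X
XX
X.X
XXXX
X...X
XX..XX
X.X.X.X
XXXXXXXX
X.......X
XX......XX
X.X.....X.X
XXXX....XXXX
X...X...X...X
XX..XX..XX..XX
X.X.X.X.X.X.X.X
XXXXXXXXXXXXXXXX
X...............X
XX..............XX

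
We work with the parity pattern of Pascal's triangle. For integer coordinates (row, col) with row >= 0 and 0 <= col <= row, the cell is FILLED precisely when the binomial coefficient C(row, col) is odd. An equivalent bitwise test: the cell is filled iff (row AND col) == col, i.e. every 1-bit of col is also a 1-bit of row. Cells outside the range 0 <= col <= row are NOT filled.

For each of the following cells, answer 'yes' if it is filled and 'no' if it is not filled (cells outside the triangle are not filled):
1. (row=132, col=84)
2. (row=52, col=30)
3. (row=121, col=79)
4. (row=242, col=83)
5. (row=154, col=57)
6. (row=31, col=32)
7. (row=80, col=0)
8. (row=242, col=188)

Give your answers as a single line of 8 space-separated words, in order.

(132,84): row=0b10000100, col=0b1010100, row AND col = 0b100 = 4; 4 != 84 -> empty
(52,30): row=0b110100, col=0b11110, row AND col = 0b10100 = 20; 20 != 30 -> empty
(121,79): row=0b1111001, col=0b1001111, row AND col = 0b1001001 = 73; 73 != 79 -> empty
(242,83): row=0b11110010, col=0b1010011, row AND col = 0b1010010 = 82; 82 != 83 -> empty
(154,57): row=0b10011010, col=0b111001, row AND col = 0b11000 = 24; 24 != 57 -> empty
(31,32): col outside [0, 31] -> not filled
(80,0): row=0b1010000, col=0b0, row AND col = 0b0 = 0; 0 == 0 -> filled
(242,188): row=0b11110010, col=0b10111100, row AND col = 0b10110000 = 176; 176 != 188 -> empty

Answer: no no no no no no yes no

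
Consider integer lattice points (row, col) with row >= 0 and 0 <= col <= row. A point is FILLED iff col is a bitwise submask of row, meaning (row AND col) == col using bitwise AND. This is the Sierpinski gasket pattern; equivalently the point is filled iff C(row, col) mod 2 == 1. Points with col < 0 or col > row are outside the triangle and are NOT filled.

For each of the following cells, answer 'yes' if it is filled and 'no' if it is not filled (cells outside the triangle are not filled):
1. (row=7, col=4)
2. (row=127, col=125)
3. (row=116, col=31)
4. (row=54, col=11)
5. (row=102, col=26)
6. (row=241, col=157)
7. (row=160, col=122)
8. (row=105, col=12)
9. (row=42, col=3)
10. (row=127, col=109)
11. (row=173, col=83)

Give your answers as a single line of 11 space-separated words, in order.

Answer: yes yes no no no no no no no yes no

Derivation:
(7,4): row=0b111, col=0b100, row AND col = 0b100 = 4; 4 == 4 -> filled
(127,125): row=0b1111111, col=0b1111101, row AND col = 0b1111101 = 125; 125 == 125 -> filled
(116,31): row=0b1110100, col=0b11111, row AND col = 0b10100 = 20; 20 != 31 -> empty
(54,11): row=0b110110, col=0b1011, row AND col = 0b10 = 2; 2 != 11 -> empty
(102,26): row=0b1100110, col=0b11010, row AND col = 0b10 = 2; 2 != 26 -> empty
(241,157): row=0b11110001, col=0b10011101, row AND col = 0b10010001 = 145; 145 != 157 -> empty
(160,122): row=0b10100000, col=0b1111010, row AND col = 0b100000 = 32; 32 != 122 -> empty
(105,12): row=0b1101001, col=0b1100, row AND col = 0b1000 = 8; 8 != 12 -> empty
(42,3): row=0b101010, col=0b11, row AND col = 0b10 = 2; 2 != 3 -> empty
(127,109): row=0b1111111, col=0b1101101, row AND col = 0b1101101 = 109; 109 == 109 -> filled
(173,83): row=0b10101101, col=0b1010011, row AND col = 0b1 = 1; 1 != 83 -> empty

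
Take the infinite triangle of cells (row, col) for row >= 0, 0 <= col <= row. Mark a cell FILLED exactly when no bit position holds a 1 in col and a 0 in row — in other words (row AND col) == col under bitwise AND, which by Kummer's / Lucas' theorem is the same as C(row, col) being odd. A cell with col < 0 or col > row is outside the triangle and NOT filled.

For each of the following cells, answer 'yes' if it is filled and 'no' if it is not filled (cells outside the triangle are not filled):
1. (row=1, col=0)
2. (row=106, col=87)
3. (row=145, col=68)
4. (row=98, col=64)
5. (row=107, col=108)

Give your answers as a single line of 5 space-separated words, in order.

Answer: yes no no yes no

Derivation:
(1,0): row=0b1, col=0b0, row AND col = 0b0 = 0; 0 == 0 -> filled
(106,87): row=0b1101010, col=0b1010111, row AND col = 0b1000010 = 66; 66 != 87 -> empty
(145,68): row=0b10010001, col=0b1000100, row AND col = 0b0 = 0; 0 != 68 -> empty
(98,64): row=0b1100010, col=0b1000000, row AND col = 0b1000000 = 64; 64 == 64 -> filled
(107,108): col outside [0, 107] -> not filled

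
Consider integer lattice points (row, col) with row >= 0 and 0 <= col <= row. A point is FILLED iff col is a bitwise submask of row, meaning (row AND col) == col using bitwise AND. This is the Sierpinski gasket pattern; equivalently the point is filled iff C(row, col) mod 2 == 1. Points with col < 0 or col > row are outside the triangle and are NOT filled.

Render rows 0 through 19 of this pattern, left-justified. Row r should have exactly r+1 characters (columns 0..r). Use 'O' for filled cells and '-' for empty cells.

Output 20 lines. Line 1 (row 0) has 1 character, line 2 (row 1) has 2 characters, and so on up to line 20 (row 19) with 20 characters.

Answer: O
OO
O-O
OOOO
O---O
OO--OO
O-O-O-O
OOOOOOOO
O-------O
OO------OO
O-O-----O-O
OOOO----OOOO
O---O---O---O
OO--OO--OO--OO
O-O-O-O-O-O-O-O
OOOOOOOOOOOOOOOO
O---------------O
OO--------------OO
O-O-------------O-O
OOOO------------OOOO

Derivation:
r0=0: O
r1=1: OO
r2=10: O-O
r3=11: OOOO
r4=100: O---O
r5=101: OO--OO
r6=110: O-O-O-O
r7=111: OOOOOOOO
r8=1000: O-------O
r9=1001: OO------OO
r10=1010: O-O-----O-O
r11=1011: OOOO----OOOO
r12=1100: O---O---O---O
r13=1101: OO--OO--OO--OO
r14=1110: O-O-O-O-O-O-O-O
r15=1111: OOOOOOOOOOOOOOOO
r16=10000: O---------------O
r17=10001: OO--------------OO
r18=10010: O-O-------------O-O
r19=10011: OOOO------------OOOO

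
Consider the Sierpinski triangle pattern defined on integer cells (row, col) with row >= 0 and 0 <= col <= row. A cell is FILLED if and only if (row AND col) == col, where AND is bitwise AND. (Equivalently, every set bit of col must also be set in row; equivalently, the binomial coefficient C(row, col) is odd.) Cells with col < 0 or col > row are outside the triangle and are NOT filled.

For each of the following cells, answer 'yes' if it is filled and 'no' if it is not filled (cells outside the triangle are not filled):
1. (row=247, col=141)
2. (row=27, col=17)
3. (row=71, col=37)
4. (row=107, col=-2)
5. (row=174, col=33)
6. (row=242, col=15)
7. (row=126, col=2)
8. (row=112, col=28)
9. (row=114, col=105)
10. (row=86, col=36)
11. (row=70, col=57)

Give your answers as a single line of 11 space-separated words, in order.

(247,141): row=0b11110111, col=0b10001101, row AND col = 0b10000101 = 133; 133 != 141 -> empty
(27,17): row=0b11011, col=0b10001, row AND col = 0b10001 = 17; 17 == 17 -> filled
(71,37): row=0b1000111, col=0b100101, row AND col = 0b101 = 5; 5 != 37 -> empty
(107,-2): col outside [0, 107] -> not filled
(174,33): row=0b10101110, col=0b100001, row AND col = 0b100000 = 32; 32 != 33 -> empty
(242,15): row=0b11110010, col=0b1111, row AND col = 0b10 = 2; 2 != 15 -> empty
(126,2): row=0b1111110, col=0b10, row AND col = 0b10 = 2; 2 == 2 -> filled
(112,28): row=0b1110000, col=0b11100, row AND col = 0b10000 = 16; 16 != 28 -> empty
(114,105): row=0b1110010, col=0b1101001, row AND col = 0b1100000 = 96; 96 != 105 -> empty
(86,36): row=0b1010110, col=0b100100, row AND col = 0b100 = 4; 4 != 36 -> empty
(70,57): row=0b1000110, col=0b111001, row AND col = 0b0 = 0; 0 != 57 -> empty

Answer: no yes no no no no yes no no no no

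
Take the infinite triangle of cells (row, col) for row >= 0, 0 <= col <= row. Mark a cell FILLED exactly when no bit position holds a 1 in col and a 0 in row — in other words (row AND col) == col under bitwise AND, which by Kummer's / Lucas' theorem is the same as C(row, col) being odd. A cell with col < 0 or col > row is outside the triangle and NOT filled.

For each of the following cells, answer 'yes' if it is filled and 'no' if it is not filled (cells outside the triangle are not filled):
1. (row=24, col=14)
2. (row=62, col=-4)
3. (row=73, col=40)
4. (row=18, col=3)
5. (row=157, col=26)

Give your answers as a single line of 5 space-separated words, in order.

Answer: no no no no no

Derivation:
(24,14): row=0b11000, col=0b1110, row AND col = 0b1000 = 8; 8 != 14 -> empty
(62,-4): col outside [0, 62] -> not filled
(73,40): row=0b1001001, col=0b101000, row AND col = 0b1000 = 8; 8 != 40 -> empty
(18,3): row=0b10010, col=0b11, row AND col = 0b10 = 2; 2 != 3 -> empty
(157,26): row=0b10011101, col=0b11010, row AND col = 0b11000 = 24; 24 != 26 -> empty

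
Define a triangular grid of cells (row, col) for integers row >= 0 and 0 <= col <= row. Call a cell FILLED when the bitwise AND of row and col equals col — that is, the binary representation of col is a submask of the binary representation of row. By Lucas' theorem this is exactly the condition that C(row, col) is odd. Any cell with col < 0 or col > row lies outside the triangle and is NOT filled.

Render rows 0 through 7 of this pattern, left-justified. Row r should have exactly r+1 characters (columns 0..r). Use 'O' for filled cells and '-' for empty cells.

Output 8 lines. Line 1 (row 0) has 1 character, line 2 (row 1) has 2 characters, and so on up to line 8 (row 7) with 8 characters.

Answer: O
OO
O-O
OOOO
O---O
OO--OO
O-O-O-O
OOOOOOOO

Derivation:
r0=0: O
r1=1: OO
r2=10: O-O
r3=11: OOOO
r4=100: O---O
r5=101: OO--OO
r6=110: O-O-O-O
r7=111: OOOOOOOO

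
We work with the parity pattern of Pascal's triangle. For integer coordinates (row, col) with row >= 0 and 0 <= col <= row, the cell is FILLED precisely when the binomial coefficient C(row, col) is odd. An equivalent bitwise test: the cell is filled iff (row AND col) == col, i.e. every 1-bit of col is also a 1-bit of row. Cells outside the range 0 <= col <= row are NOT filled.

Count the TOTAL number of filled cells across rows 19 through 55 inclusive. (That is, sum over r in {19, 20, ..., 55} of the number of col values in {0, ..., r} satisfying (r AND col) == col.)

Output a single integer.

Answer: 422

Derivation:
r19=10011 pc3: +8 =8
r20=10100 pc2: +4 =12
r21=10101 pc3: +8 =20
r22=10110 pc3: +8 =28
r23=10111 pc4: +16 =44
r24=11000 pc2: +4 =48
r25=11001 pc3: +8 =56
r26=11010 pc3: +8 =64
r27=11011 pc4: +16 =80
r28=11100 pc3: +8 =88
r29=11101 pc4: +16 =104
r30=11110 pc4: +16 =120
r31=11111 pc5: +32 =152
r32=100000 pc1: +2 =154
r33=100001 pc2: +4 =158
r34=100010 pc2: +4 =162
r35=100011 pc3: +8 =170
r36=100100 pc2: +4 =174
r37=100101 pc3: +8 =182
r38=100110 pc3: +8 =190
r39=100111 pc4: +16 =206
r40=101000 pc2: +4 =210
r41=101001 pc3: +8 =218
r42=101010 pc3: +8 =226
r43=101011 pc4: +16 =242
r44=101100 pc3: +8 =250
r45=101101 pc4: +16 =266
r46=101110 pc4: +16 =282
r47=101111 pc5: +32 =314
r48=110000 pc2: +4 =318
r49=110001 pc3: +8 =326
r50=110010 pc3: +8 =334
r51=110011 pc4: +16 =350
r52=110100 pc3: +8 =358
r53=110101 pc4: +16 =374
r54=110110 pc4: +16 =390
r55=110111 pc5: +32 =422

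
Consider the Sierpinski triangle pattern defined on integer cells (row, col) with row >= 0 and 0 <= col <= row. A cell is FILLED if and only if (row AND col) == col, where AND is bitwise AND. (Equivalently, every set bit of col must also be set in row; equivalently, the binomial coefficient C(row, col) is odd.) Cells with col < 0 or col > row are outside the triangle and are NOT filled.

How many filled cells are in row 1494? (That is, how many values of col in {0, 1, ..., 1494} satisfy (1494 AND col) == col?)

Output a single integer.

Answer: 128

Derivation:
1494 in binary = 10111010110
popcount(1494) = number of 1-bits in 10111010110 = 7
A col c satisfies (1494 AND c) == c iff every set bit of c is also set in 1494; each of the 7 set bits of 1494 can independently be on or off in c.
count = 2^7 = 128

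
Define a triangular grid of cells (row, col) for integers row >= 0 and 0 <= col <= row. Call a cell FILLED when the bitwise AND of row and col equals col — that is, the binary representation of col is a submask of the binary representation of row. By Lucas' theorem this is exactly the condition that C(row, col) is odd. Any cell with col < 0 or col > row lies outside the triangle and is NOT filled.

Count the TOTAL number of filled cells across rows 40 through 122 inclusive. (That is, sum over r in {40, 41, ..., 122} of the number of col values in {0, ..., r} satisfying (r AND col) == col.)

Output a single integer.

r40=101000 pc2: +4 =4
r41=101001 pc3: +8 =12
r42=101010 pc3: +8 =20
r43=101011 pc4: +16 =36
r44=101100 pc3: +8 =44
r45=101101 pc4: +16 =60
r46=101110 pc4: +16 =76
r47=101111 pc5: +32 =108
r48=110000 pc2: +4 =112
r49=110001 pc3: +8 =120
r50=110010 pc3: +8 =128
r51=110011 pc4: +16 =144
r52=110100 pc3: +8 =152
r53=110101 pc4: +16 =168
r54=110110 pc4: +16 =184
r55=110111 pc5: +32 =216
r56=111000 pc3: +8 =224
r57=111001 pc4: +16 =240
r58=111010 pc4: +16 =256
r59=111011 pc5: +32 =288
r60=111100 pc4: +16 =304
r61=111101 pc5: +32 =336
r62=111110 pc5: +32 =368
r63=111111 pc6: +64 =432
r64=1000000 pc1: +2 =434
r65=1000001 pc2: +4 =438
r66=1000010 pc2: +4 =442
r67=1000011 pc3: +8 =450
r68=1000100 pc2: +4 =454
r69=1000101 pc3: +8 =462
r70=1000110 pc3: +8 =470
r71=1000111 pc4: +16 =486
r72=1001000 pc2: +4 =490
r73=1001001 pc3: +8 =498
r74=1001010 pc3: +8 =506
r75=1001011 pc4: +16 =522
r76=1001100 pc3: +8 =530
r77=1001101 pc4: +16 =546
r78=1001110 pc4: +16 =562
r79=1001111 pc5: +32 =594
r80=1010000 pc2: +4 =598
r81=1010001 pc3: +8 =606
r82=1010010 pc3: +8 =614
r83=1010011 pc4: +16 =630
r84=1010100 pc3: +8 =638
r85=1010101 pc4: +16 =654
r86=1010110 pc4: +16 =670
r87=1010111 pc5: +32 =702
r88=1011000 pc3: +8 =710
r89=1011001 pc4: +16 =726
r90=1011010 pc4: +16 =742
r91=1011011 pc5: +32 =774
r92=1011100 pc4: +16 =790
r93=1011101 pc5: +32 =822
r94=1011110 pc5: +32 =854
r95=1011111 pc6: +64 =918
r96=1100000 pc2: +4 =922
r97=1100001 pc3: +8 =930
r98=1100010 pc3: +8 =938
r99=1100011 pc4: +16 =954
r100=1100100 pc3: +8 =962
r101=1100101 pc4: +16 =978
r102=1100110 pc4: +16 =994
r103=1100111 pc5: +32 =1026
r104=1101000 pc3: +8 =1034
r105=1101001 pc4: +16 =1050
r106=1101010 pc4: +16 =1066
r107=1101011 pc5: +32 =1098
r108=1101100 pc4: +16 =1114
r109=1101101 pc5: +32 =1146
r110=1101110 pc5: +32 =1178
r111=1101111 pc6: +64 =1242
r112=1110000 pc3: +8 =1250
r113=1110001 pc4: +16 =1266
r114=1110010 pc4: +16 =1282
r115=1110011 pc5: +32 =1314
r116=1110100 pc4: +16 =1330
r117=1110101 pc5: +32 =1362
r118=1110110 pc5: +32 =1394
r119=1110111 pc6: +64 =1458
r120=1111000 pc4: +16 =1474
r121=1111001 pc5: +32 =1506
r122=1111010 pc5: +32 =1538

Answer: 1538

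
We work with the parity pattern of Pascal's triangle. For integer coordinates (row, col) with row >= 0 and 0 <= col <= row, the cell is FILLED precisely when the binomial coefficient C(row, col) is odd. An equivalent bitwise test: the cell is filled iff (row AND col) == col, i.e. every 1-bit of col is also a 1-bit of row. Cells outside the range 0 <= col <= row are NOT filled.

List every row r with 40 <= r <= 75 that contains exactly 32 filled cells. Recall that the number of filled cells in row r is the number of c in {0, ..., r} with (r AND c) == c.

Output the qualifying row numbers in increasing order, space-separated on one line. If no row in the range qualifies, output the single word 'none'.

Row r has 2^popcount(r) filled cells, so we need popcount(r) = log2(32) = 5.
Scan r = 40..75 and keep those with exactly 5 one-bits:
r=40=101000 popcount=2 -> skip
r=41=101001 popcount=3 -> skip
r=42=101010 popcount=3 -> skip
r=43=101011 popcount=4 -> skip
r=44=101100 popcount=3 -> skip
r=45=101101 popcount=4 -> skip
r=46=101110 popcount=4 -> skip
r=47=101111 popcount=5 -> KEEP
r=48=110000 popcount=2 -> skip
r=49=110001 popcount=3 -> skip
r=50=110010 popcount=3 -> skip
r=51=110011 popcount=4 -> skip
r=52=110100 popcount=3 -> skip
r=53=110101 popcount=4 -> skip
r=54=110110 popcount=4 -> skip
r=55=110111 popcount=5 -> KEEP
r=56=111000 popcount=3 -> skip
r=57=111001 popcount=4 -> skip
r=58=111010 popcount=4 -> skip
r=59=111011 popcount=5 -> KEEP
r=60=111100 popcount=4 -> skip
r=61=111101 popcount=5 -> KEEP
r=62=111110 popcount=5 -> KEEP
r=63=111111 popcount=6 -> skip
r=64=1000000 popcount=1 -> skip
r=65=1000001 popcount=2 -> skip
r=66=1000010 popcount=2 -> skip
r=67=1000011 popcount=3 -> skip
r=68=1000100 popcount=2 -> skip
r=69=1000101 popcount=3 -> skip
r=70=1000110 popcount=3 -> skip
r=71=1000111 popcount=4 -> skip
r=72=1001000 popcount=2 -> skip
r=73=1001001 popcount=3 -> skip
r=74=1001010 popcount=3 -> skip
r=75=1001011 popcount=4 -> skip
Kept rows: 47 55 59 61 62

Answer: 47 55 59 61 62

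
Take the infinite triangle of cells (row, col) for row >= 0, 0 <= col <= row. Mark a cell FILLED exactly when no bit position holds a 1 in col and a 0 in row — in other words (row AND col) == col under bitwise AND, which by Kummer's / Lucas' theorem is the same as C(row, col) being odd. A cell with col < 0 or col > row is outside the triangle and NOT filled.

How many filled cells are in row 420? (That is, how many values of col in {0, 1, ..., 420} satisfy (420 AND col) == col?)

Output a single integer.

Answer: 16

Derivation:
420 in binary = 110100100
popcount(420) = number of 1-bits in 110100100 = 4
A col c satisfies (420 AND c) == c iff every set bit of c is also set in 420; each of the 4 set bits of 420 can independently be on or off in c.
count = 2^4 = 16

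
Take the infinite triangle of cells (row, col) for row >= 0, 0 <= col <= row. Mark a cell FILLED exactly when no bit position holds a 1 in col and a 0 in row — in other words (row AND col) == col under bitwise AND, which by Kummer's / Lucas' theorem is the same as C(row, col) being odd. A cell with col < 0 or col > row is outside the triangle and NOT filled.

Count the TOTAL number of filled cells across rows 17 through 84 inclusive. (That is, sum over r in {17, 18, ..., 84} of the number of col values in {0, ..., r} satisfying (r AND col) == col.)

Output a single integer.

Answer: 852

Derivation:
r17=10001 pc2: +4 =4
r18=10010 pc2: +4 =8
r19=10011 pc3: +8 =16
r20=10100 pc2: +4 =20
r21=10101 pc3: +8 =28
r22=10110 pc3: +8 =36
r23=10111 pc4: +16 =52
r24=11000 pc2: +4 =56
r25=11001 pc3: +8 =64
r26=11010 pc3: +8 =72
r27=11011 pc4: +16 =88
r28=11100 pc3: +8 =96
r29=11101 pc4: +16 =112
r30=11110 pc4: +16 =128
r31=11111 pc5: +32 =160
r32=100000 pc1: +2 =162
r33=100001 pc2: +4 =166
r34=100010 pc2: +4 =170
r35=100011 pc3: +8 =178
r36=100100 pc2: +4 =182
r37=100101 pc3: +8 =190
r38=100110 pc3: +8 =198
r39=100111 pc4: +16 =214
r40=101000 pc2: +4 =218
r41=101001 pc3: +8 =226
r42=101010 pc3: +8 =234
r43=101011 pc4: +16 =250
r44=101100 pc3: +8 =258
r45=101101 pc4: +16 =274
r46=101110 pc4: +16 =290
r47=101111 pc5: +32 =322
r48=110000 pc2: +4 =326
r49=110001 pc3: +8 =334
r50=110010 pc3: +8 =342
r51=110011 pc4: +16 =358
r52=110100 pc3: +8 =366
r53=110101 pc4: +16 =382
r54=110110 pc4: +16 =398
r55=110111 pc5: +32 =430
r56=111000 pc3: +8 =438
r57=111001 pc4: +16 =454
r58=111010 pc4: +16 =470
r59=111011 pc5: +32 =502
r60=111100 pc4: +16 =518
r61=111101 pc5: +32 =550
r62=111110 pc5: +32 =582
r63=111111 pc6: +64 =646
r64=1000000 pc1: +2 =648
r65=1000001 pc2: +4 =652
r66=1000010 pc2: +4 =656
r67=1000011 pc3: +8 =664
r68=1000100 pc2: +4 =668
r69=1000101 pc3: +8 =676
r70=1000110 pc3: +8 =684
r71=1000111 pc4: +16 =700
r72=1001000 pc2: +4 =704
r73=1001001 pc3: +8 =712
r74=1001010 pc3: +8 =720
r75=1001011 pc4: +16 =736
r76=1001100 pc3: +8 =744
r77=1001101 pc4: +16 =760
r78=1001110 pc4: +16 =776
r79=1001111 pc5: +32 =808
r80=1010000 pc2: +4 =812
r81=1010001 pc3: +8 =820
r82=1010010 pc3: +8 =828
r83=1010011 pc4: +16 =844
r84=1010100 pc3: +8 =852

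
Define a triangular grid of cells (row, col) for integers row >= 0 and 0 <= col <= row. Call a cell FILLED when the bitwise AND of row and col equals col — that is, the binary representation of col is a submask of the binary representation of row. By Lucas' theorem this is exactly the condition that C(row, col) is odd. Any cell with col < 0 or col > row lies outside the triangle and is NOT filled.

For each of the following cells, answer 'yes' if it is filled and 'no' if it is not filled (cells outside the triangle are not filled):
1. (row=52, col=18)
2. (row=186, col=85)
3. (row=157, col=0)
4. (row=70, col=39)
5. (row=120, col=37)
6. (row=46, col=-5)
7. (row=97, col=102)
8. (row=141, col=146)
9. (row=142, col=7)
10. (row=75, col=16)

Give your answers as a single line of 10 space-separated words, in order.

(52,18): row=0b110100, col=0b10010, row AND col = 0b10000 = 16; 16 != 18 -> empty
(186,85): row=0b10111010, col=0b1010101, row AND col = 0b10000 = 16; 16 != 85 -> empty
(157,0): row=0b10011101, col=0b0, row AND col = 0b0 = 0; 0 == 0 -> filled
(70,39): row=0b1000110, col=0b100111, row AND col = 0b110 = 6; 6 != 39 -> empty
(120,37): row=0b1111000, col=0b100101, row AND col = 0b100000 = 32; 32 != 37 -> empty
(46,-5): col outside [0, 46] -> not filled
(97,102): col outside [0, 97] -> not filled
(141,146): col outside [0, 141] -> not filled
(142,7): row=0b10001110, col=0b111, row AND col = 0b110 = 6; 6 != 7 -> empty
(75,16): row=0b1001011, col=0b10000, row AND col = 0b0 = 0; 0 != 16 -> empty

Answer: no no yes no no no no no no no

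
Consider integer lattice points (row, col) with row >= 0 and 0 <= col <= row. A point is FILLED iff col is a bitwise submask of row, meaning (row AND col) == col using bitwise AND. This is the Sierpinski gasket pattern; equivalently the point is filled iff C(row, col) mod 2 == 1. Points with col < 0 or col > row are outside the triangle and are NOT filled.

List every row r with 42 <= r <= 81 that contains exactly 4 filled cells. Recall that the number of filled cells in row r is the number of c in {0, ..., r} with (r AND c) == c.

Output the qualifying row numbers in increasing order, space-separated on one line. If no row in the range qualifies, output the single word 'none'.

Row r has 2^popcount(r) filled cells, so we need popcount(r) = log2(4) = 2.
Scan r = 42..81 and keep those with exactly 2 one-bits:
r=42=101010 popcount=3 -> skip
r=43=101011 popcount=4 -> skip
r=44=101100 popcount=3 -> skip
r=45=101101 popcount=4 -> skip
r=46=101110 popcount=4 -> skip
r=47=101111 popcount=5 -> skip
r=48=110000 popcount=2 -> KEEP
r=49=110001 popcount=3 -> skip
r=50=110010 popcount=3 -> skip
r=51=110011 popcount=4 -> skip
r=52=110100 popcount=3 -> skip
r=53=110101 popcount=4 -> skip
r=54=110110 popcount=4 -> skip
r=55=110111 popcount=5 -> skip
r=56=111000 popcount=3 -> skip
r=57=111001 popcount=4 -> skip
r=58=111010 popcount=4 -> skip
r=59=111011 popcount=5 -> skip
r=60=111100 popcount=4 -> skip
r=61=111101 popcount=5 -> skip
r=62=111110 popcount=5 -> skip
r=63=111111 popcount=6 -> skip
r=64=1000000 popcount=1 -> skip
r=65=1000001 popcount=2 -> KEEP
r=66=1000010 popcount=2 -> KEEP
r=67=1000011 popcount=3 -> skip
r=68=1000100 popcount=2 -> KEEP
r=69=1000101 popcount=3 -> skip
r=70=1000110 popcount=3 -> skip
r=71=1000111 popcount=4 -> skip
r=72=1001000 popcount=2 -> KEEP
r=73=1001001 popcount=3 -> skip
r=74=1001010 popcount=3 -> skip
r=75=1001011 popcount=4 -> skip
r=76=1001100 popcount=3 -> skip
r=77=1001101 popcount=4 -> skip
r=78=1001110 popcount=4 -> skip
r=79=1001111 popcount=5 -> skip
r=80=1010000 popcount=2 -> KEEP
r=81=1010001 popcount=3 -> skip
Kept rows: 48 65 66 68 72 80

Answer: 48 65 66 68 72 80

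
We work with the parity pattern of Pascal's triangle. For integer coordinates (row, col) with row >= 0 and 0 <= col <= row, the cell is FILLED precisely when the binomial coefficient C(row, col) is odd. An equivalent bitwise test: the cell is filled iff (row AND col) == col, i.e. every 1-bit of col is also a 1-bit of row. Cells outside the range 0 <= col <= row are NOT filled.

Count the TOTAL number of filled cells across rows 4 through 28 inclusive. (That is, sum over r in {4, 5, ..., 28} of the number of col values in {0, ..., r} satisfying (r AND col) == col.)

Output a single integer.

Answer: 170

Derivation:
r4=100 pc1: +2 =2
r5=101 pc2: +4 =6
r6=110 pc2: +4 =10
r7=111 pc3: +8 =18
r8=1000 pc1: +2 =20
r9=1001 pc2: +4 =24
r10=1010 pc2: +4 =28
r11=1011 pc3: +8 =36
r12=1100 pc2: +4 =40
r13=1101 pc3: +8 =48
r14=1110 pc3: +8 =56
r15=1111 pc4: +16 =72
r16=10000 pc1: +2 =74
r17=10001 pc2: +4 =78
r18=10010 pc2: +4 =82
r19=10011 pc3: +8 =90
r20=10100 pc2: +4 =94
r21=10101 pc3: +8 =102
r22=10110 pc3: +8 =110
r23=10111 pc4: +16 =126
r24=11000 pc2: +4 =130
r25=11001 pc3: +8 =138
r26=11010 pc3: +8 =146
r27=11011 pc4: +16 =162
r28=11100 pc3: +8 =170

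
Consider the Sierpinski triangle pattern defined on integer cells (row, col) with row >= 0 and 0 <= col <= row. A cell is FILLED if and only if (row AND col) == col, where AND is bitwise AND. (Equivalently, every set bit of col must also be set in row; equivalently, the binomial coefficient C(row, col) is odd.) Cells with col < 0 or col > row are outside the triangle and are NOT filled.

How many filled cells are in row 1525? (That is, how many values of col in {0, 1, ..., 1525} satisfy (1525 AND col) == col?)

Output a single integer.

1525 in binary = 10111110101
popcount(1525) = number of 1-bits in 10111110101 = 8
A col c satisfies (1525 AND c) == c iff every set bit of c is also set in 1525; each of the 8 set bits of 1525 can independently be on or off in c.
count = 2^8 = 256

Answer: 256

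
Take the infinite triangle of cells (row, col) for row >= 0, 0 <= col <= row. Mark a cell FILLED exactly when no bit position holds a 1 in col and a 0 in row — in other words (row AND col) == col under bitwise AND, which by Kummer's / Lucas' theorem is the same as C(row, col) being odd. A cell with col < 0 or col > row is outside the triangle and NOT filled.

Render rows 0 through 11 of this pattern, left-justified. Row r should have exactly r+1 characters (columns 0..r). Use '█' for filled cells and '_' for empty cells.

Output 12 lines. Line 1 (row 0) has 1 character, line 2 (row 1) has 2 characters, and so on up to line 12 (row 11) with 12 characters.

r0=0: █
r1=1: ██
r2=10: █_█
r3=11: ████
r4=100: █___█
r5=101: ██__██
r6=110: █_█_█_█
r7=111: ████████
r8=1000: █_______█
r9=1001: ██______██
r10=1010: █_█_____█_█
r11=1011: ████____████

Answer: █
██
█_█
████
█___█
██__██
█_█_█_█
████████
█_______█
██______██
█_█_____█_█
████____████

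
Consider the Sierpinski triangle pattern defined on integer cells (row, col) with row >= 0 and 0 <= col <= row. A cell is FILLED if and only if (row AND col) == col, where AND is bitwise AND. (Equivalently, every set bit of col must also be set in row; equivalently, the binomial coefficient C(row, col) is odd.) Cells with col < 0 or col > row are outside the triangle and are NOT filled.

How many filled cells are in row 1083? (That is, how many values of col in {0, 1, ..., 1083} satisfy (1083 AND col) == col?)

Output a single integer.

1083 in binary = 10000111011
popcount(1083) = number of 1-bits in 10000111011 = 6
A col c satisfies (1083 AND c) == c iff every set bit of c is also set in 1083; each of the 6 set bits of 1083 can independently be on or off in c.
count = 2^6 = 64

Answer: 64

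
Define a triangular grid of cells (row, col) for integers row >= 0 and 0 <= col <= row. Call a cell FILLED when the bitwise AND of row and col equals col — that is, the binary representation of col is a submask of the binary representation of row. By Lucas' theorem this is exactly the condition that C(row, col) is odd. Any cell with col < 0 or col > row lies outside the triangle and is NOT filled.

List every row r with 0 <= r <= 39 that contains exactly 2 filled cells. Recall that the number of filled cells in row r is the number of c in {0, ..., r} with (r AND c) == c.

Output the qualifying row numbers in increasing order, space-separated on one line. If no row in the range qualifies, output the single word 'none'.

Row r has 2^popcount(r) filled cells, so we need popcount(r) = log2(2) = 1.
Scan r = 0..39 and keep those with exactly 1 one-bits:
r=0=0 popcount=0 -> skip
r=1=1 popcount=1 -> KEEP
r=2=10 popcount=1 -> KEEP
r=3=11 popcount=2 -> skip
r=4=100 popcount=1 -> KEEP
r=5=101 popcount=2 -> skip
r=6=110 popcount=2 -> skip
r=7=111 popcount=3 -> skip
r=8=1000 popcount=1 -> KEEP
r=9=1001 popcount=2 -> skip
r=10=1010 popcount=2 -> skip
r=11=1011 popcount=3 -> skip
r=12=1100 popcount=2 -> skip
r=13=1101 popcount=3 -> skip
r=14=1110 popcount=3 -> skip
r=15=1111 popcount=4 -> skip
r=16=10000 popcount=1 -> KEEP
r=17=10001 popcount=2 -> skip
r=18=10010 popcount=2 -> skip
r=19=10011 popcount=3 -> skip
r=20=10100 popcount=2 -> skip
r=21=10101 popcount=3 -> skip
r=22=10110 popcount=3 -> skip
r=23=10111 popcount=4 -> skip
r=24=11000 popcount=2 -> skip
r=25=11001 popcount=3 -> skip
r=26=11010 popcount=3 -> skip
r=27=11011 popcount=4 -> skip
r=28=11100 popcount=3 -> skip
r=29=11101 popcount=4 -> skip
r=30=11110 popcount=4 -> skip
r=31=11111 popcount=5 -> skip
r=32=100000 popcount=1 -> KEEP
r=33=100001 popcount=2 -> skip
r=34=100010 popcount=2 -> skip
r=35=100011 popcount=3 -> skip
r=36=100100 popcount=2 -> skip
r=37=100101 popcount=3 -> skip
r=38=100110 popcount=3 -> skip
r=39=100111 popcount=4 -> skip
Kept rows: 1 2 4 8 16 32

Answer: 1 2 4 8 16 32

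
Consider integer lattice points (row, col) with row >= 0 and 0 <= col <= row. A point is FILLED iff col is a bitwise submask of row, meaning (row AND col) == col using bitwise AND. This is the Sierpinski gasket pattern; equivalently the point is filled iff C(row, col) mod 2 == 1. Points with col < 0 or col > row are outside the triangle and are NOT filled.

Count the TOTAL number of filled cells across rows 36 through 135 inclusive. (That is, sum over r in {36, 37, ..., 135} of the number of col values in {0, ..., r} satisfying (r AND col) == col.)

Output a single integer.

r36=100100 pc2: +4 =4
r37=100101 pc3: +8 =12
r38=100110 pc3: +8 =20
r39=100111 pc4: +16 =36
r40=101000 pc2: +4 =40
r41=101001 pc3: +8 =48
r42=101010 pc3: +8 =56
r43=101011 pc4: +16 =72
r44=101100 pc3: +8 =80
r45=101101 pc4: +16 =96
r46=101110 pc4: +16 =112
r47=101111 pc5: +32 =144
r48=110000 pc2: +4 =148
r49=110001 pc3: +8 =156
r50=110010 pc3: +8 =164
r51=110011 pc4: +16 =180
r52=110100 pc3: +8 =188
r53=110101 pc4: +16 =204
r54=110110 pc4: +16 =220
r55=110111 pc5: +32 =252
r56=111000 pc3: +8 =260
r57=111001 pc4: +16 =276
r58=111010 pc4: +16 =292
r59=111011 pc5: +32 =324
r60=111100 pc4: +16 =340
r61=111101 pc5: +32 =372
r62=111110 pc5: +32 =404
r63=111111 pc6: +64 =468
r64=1000000 pc1: +2 =470
r65=1000001 pc2: +4 =474
r66=1000010 pc2: +4 =478
r67=1000011 pc3: +8 =486
r68=1000100 pc2: +4 =490
r69=1000101 pc3: +8 =498
r70=1000110 pc3: +8 =506
r71=1000111 pc4: +16 =522
r72=1001000 pc2: +4 =526
r73=1001001 pc3: +8 =534
r74=1001010 pc3: +8 =542
r75=1001011 pc4: +16 =558
r76=1001100 pc3: +8 =566
r77=1001101 pc4: +16 =582
r78=1001110 pc4: +16 =598
r79=1001111 pc5: +32 =630
r80=1010000 pc2: +4 =634
r81=1010001 pc3: +8 =642
r82=1010010 pc3: +8 =650
r83=1010011 pc4: +16 =666
r84=1010100 pc3: +8 =674
r85=1010101 pc4: +16 =690
r86=1010110 pc4: +16 =706
r87=1010111 pc5: +32 =738
r88=1011000 pc3: +8 =746
r89=1011001 pc4: +16 =762
r90=1011010 pc4: +16 =778
r91=1011011 pc5: +32 =810
r92=1011100 pc4: +16 =826
r93=1011101 pc5: +32 =858
r94=1011110 pc5: +32 =890
r95=1011111 pc6: +64 =954
r96=1100000 pc2: +4 =958
r97=1100001 pc3: +8 =966
r98=1100010 pc3: +8 =974
r99=1100011 pc4: +16 =990
r100=1100100 pc3: +8 =998
r101=1100101 pc4: +16 =1014
r102=1100110 pc4: +16 =1030
r103=1100111 pc5: +32 =1062
r104=1101000 pc3: +8 =1070
r105=1101001 pc4: +16 =1086
r106=1101010 pc4: +16 =1102
r107=1101011 pc5: +32 =1134
r108=1101100 pc4: +16 =1150
r109=1101101 pc5: +32 =1182
r110=1101110 pc5: +32 =1214
r111=1101111 pc6: +64 =1278
r112=1110000 pc3: +8 =1286
r113=1110001 pc4: +16 =1302
r114=1110010 pc4: +16 =1318
r115=1110011 pc5: +32 =1350
r116=1110100 pc4: +16 =1366
r117=1110101 pc5: +32 =1398
r118=1110110 pc5: +32 =1430
r119=1110111 pc6: +64 =1494
r120=1111000 pc4: +16 =1510
r121=1111001 pc5: +32 =1542
r122=1111010 pc5: +32 =1574
r123=1111011 pc6: +64 =1638
r124=1111100 pc5: +32 =1670
r125=1111101 pc6: +64 =1734
r126=1111110 pc6: +64 =1798
r127=1111111 pc7: +128 =1926
r128=10000000 pc1: +2 =1928
r129=10000001 pc2: +4 =1932
r130=10000010 pc2: +4 =1936
r131=10000011 pc3: +8 =1944
r132=10000100 pc2: +4 =1948
r133=10000101 pc3: +8 =1956
r134=10000110 pc3: +8 =1964
r135=10000111 pc4: +16 =1980

Answer: 1980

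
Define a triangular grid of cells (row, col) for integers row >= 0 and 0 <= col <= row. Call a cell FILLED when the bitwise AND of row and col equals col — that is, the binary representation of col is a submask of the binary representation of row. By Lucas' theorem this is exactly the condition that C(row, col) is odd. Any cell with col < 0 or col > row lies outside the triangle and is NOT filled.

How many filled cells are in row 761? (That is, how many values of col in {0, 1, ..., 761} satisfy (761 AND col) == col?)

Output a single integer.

761 in binary = 1011111001
popcount(761) = number of 1-bits in 1011111001 = 7
A col c satisfies (761 AND c) == c iff every set bit of c is also set in 761; each of the 7 set bits of 761 can independently be on or off in c.
count = 2^7 = 128

Answer: 128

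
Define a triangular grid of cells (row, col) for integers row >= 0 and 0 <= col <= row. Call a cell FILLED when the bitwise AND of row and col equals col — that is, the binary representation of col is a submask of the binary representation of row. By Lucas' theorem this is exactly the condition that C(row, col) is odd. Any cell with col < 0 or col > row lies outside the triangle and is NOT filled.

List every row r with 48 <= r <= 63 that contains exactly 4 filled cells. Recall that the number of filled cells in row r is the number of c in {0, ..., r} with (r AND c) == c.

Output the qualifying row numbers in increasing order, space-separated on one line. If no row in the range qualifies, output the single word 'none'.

Answer: 48

Derivation:
Row r has 2^popcount(r) filled cells, so we need popcount(r) = log2(4) = 2.
Scan r = 48..63 and keep those with exactly 2 one-bits:
r=48=110000 popcount=2 -> KEEP
r=49=110001 popcount=3 -> skip
r=50=110010 popcount=3 -> skip
r=51=110011 popcount=4 -> skip
r=52=110100 popcount=3 -> skip
r=53=110101 popcount=4 -> skip
r=54=110110 popcount=4 -> skip
r=55=110111 popcount=5 -> skip
r=56=111000 popcount=3 -> skip
r=57=111001 popcount=4 -> skip
r=58=111010 popcount=4 -> skip
r=59=111011 popcount=5 -> skip
r=60=111100 popcount=4 -> skip
r=61=111101 popcount=5 -> skip
r=62=111110 popcount=5 -> skip
r=63=111111 popcount=6 -> skip
Kept rows: 48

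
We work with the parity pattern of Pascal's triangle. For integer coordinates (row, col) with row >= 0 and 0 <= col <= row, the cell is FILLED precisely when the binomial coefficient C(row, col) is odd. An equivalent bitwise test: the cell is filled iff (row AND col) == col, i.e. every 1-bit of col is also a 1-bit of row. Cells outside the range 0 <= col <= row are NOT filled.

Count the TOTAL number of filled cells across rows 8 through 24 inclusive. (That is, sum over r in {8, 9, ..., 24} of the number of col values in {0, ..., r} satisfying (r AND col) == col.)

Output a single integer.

r8=1000 pc1: +2 =2
r9=1001 pc2: +4 =6
r10=1010 pc2: +4 =10
r11=1011 pc3: +8 =18
r12=1100 pc2: +4 =22
r13=1101 pc3: +8 =30
r14=1110 pc3: +8 =38
r15=1111 pc4: +16 =54
r16=10000 pc1: +2 =56
r17=10001 pc2: +4 =60
r18=10010 pc2: +4 =64
r19=10011 pc3: +8 =72
r20=10100 pc2: +4 =76
r21=10101 pc3: +8 =84
r22=10110 pc3: +8 =92
r23=10111 pc4: +16 =108
r24=11000 pc2: +4 =112

Answer: 112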